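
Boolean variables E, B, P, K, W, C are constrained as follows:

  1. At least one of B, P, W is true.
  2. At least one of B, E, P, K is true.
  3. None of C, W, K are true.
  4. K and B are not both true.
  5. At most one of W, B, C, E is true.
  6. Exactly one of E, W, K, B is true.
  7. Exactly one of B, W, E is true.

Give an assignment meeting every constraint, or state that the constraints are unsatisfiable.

E = False, B = True, P = True, K = False, W = False, C = False

  (1) {B, P, W}: 2 true — at least one ✓
  (2) {B, E, P, K}: 2 true — at least one ✓
  (3) {C, W, K}: 0 true — none ✓
  (4) K=F, B=T — not both ✓
  (5) {W, B, C, E}: 1 true — at most one ✓
  (6) {E, W, K, B}: 1 true — exactly one ✓
  (7) {B, W, E}: 1 true — exactly one ✓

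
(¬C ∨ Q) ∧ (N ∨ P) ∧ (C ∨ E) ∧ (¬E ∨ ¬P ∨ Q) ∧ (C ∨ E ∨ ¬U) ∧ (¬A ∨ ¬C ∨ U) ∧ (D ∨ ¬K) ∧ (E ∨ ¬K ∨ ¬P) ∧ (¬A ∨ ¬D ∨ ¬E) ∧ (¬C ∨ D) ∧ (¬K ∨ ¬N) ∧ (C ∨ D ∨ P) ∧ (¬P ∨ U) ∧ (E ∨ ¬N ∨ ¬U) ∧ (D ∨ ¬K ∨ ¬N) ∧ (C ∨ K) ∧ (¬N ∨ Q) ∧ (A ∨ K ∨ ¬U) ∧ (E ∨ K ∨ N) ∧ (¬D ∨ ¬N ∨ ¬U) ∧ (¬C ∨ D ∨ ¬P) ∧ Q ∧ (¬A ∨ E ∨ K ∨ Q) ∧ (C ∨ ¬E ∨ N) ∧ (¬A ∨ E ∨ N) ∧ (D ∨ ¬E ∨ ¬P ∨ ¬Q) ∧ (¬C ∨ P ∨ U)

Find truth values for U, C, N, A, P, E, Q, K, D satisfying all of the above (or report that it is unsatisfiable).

U = True, C = True, N = False, A = False, P = True, E = True, Q = True, K = True, D = True

Unit clause (Q) forces Q = True.
Try U = False:
  (¬P ∨ U) forces P = False.
  (N ∨ P) forces N = True.
  (¬K ∨ ¬N) forces K = False.
  (C ∨ K) forces C = True.
  clause (¬C ∨ P ∨ U) is falsified — backtrack.
So U = True.
Set C = True.
  then (¬C ∨ D) forces D = True.
  then (¬D ∨ ¬N ∨ ¬U) forces N = False.
  then (N ∨ P) forces P = True.
Try A = True:
  (¬A ∨ ¬D ∨ ¬E) forces E = False.
  clause (¬A ∨ E ∨ N) is falsified — backtrack.
So A = False.
  then (A ∨ K ∨ ¬U) forces K = True.
  then (E ∨ ¬K ∨ ¬P) forces E = True.
All clauses satisfied.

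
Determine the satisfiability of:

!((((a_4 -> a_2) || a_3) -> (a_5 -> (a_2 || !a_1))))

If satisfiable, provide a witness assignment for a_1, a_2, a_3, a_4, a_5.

a_1 = True, a_2 = False, a_3 = True, a_4 = False, a_5 = True

  !((((a_4 -> a_2) || a_3) -> (a_5 -> (a_2 || !a_1)))) = True
    ((a_4 -> a_2) || a_3) -> (a_5 -> (a_2 || !a_1)) = False
      (a_4 -> a_2) || a_3 = True
        a_4 -> a_2 = True
      a_5 -> (a_2 || !a_1) = False
        a_2 || !a_1 = False
          !a_1 = False
The formula evaluates to True.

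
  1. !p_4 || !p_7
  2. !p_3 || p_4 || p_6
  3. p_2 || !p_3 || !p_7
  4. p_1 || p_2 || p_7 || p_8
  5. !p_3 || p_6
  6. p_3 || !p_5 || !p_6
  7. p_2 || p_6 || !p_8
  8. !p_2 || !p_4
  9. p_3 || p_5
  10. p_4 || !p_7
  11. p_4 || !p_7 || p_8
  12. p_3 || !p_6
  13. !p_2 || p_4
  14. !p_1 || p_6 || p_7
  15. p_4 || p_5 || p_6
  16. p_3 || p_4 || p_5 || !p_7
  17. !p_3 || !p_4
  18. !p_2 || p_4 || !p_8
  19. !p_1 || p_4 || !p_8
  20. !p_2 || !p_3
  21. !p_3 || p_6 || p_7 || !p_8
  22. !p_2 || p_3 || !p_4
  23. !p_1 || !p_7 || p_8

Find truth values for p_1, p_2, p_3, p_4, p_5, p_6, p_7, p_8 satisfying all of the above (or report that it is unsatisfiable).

p_1 = True, p_2 = False, p_3 = True, p_4 = False, p_5 = False, p_6 = True, p_7 = False, p_8 = False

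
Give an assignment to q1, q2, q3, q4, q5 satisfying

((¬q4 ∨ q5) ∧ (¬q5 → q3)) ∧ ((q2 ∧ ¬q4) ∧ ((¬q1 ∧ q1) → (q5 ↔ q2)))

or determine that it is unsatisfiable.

q1: False; q2: True; q3: True; q4: False; q5: True

  (¬q4 ∨ q5) ∧ (¬q5 → q3) = True
    ¬q4 ∨ q5 = True
      ¬q4 = True
    ¬q5 → q3 = True
      ¬q5 = False
  (q2 ∧ ¬q4) ∧ ((¬q1 ∧ q1) → (q5 ↔ q2)) = True
    q2 ∧ ¬q4 = True
      ¬q4 = True
    (¬q1 ∧ q1) → (q5 ↔ q2) = True
      ¬q1 ∧ q1 = False
        ¬q1 = True
      q5 ↔ q2 = True
Both conjuncts True, so the formula holds.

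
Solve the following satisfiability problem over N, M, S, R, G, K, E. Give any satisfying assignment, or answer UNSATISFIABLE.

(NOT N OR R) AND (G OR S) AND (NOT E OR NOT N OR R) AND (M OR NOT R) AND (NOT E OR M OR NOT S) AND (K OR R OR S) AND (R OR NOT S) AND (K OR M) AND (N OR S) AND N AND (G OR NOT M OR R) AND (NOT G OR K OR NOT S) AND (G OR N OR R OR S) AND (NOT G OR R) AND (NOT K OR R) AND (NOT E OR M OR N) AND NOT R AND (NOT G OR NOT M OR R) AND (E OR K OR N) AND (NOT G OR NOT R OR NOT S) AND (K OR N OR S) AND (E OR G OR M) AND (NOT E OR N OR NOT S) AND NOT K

Case N = True:
  (NOT N OR R) forces R = True.
  Clause (NOT R) is falsified — contradiction.
Case N = False:
  Clause (N) is falsified — contradiction.
Both cases fail, so the formula is unsatisfiable.

Unsatisfiable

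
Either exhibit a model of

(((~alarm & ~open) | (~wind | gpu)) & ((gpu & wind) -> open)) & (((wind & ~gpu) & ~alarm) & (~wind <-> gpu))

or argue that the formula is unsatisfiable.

wind: True; alarm: False; gpu: False; open: False

  ((~alarm & ~open) | (~wind | gpu)) & ((gpu & wind) -> open) = True
    (~alarm & ~open) | (~wind | gpu) = True
      ~alarm & ~open = True
        ~alarm = True
        ~open = True
      ~wind | gpu = False
        ~wind = False
    (gpu & wind) -> open = True
      gpu & wind = False
  ((wind & ~gpu) & ~alarm) & (~wind <-> gpu) = True
    (wind & ~gpu) & ~alarm = True
      wind & ~gpu = True
        ~gpu = True
      ~alarm = True
    ~wind <-> gpu = True
      ~wind = False
Both conjuncts True, so the formula holds.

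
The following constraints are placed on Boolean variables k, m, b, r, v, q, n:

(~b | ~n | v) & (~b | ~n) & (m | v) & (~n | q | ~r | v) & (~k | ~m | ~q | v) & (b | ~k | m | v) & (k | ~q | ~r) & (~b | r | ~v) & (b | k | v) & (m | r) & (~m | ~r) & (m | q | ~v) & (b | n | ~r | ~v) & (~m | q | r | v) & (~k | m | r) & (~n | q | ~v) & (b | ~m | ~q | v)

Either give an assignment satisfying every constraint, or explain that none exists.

Set k = True.
Set m = True.
  then (~m | ~r) forces r = False.
Try b = True:
  (~b | ~n) forces n = False.
  (~b | r | ~v) forces v = False.
  (~k | ~m | ~q | v) forces q = False.
  clause (~m | q | r | v) is falsified — backtrack.
So b = False.
Try v = False:
  (~k | ~m | ~q | v) forces q = False.
  clause (~m | q | r | v) is falsified — backtrack.
So v = True.
Set q = False.
  then (~n | q | ~v) forces n = False.
All clauses satisfied.

k=T; m=T; b=F; r=F; v=T; q=F; n=F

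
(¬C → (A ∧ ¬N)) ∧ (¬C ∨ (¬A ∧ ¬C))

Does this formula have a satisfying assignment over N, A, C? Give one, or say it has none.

N=F; A=T; C=F

  ¬C → (A ∧ ¬N) = True
    ¬C = True
    A ∧ ¬N = True
      ¬N = True
  ¬C ∨ (¬A ∧ ¬C) = True
    ¬C = True
    ¬A ∧ ¬C = False
      ¬A = False
      ¬C = True
Both conjuncts True, so the formula holds.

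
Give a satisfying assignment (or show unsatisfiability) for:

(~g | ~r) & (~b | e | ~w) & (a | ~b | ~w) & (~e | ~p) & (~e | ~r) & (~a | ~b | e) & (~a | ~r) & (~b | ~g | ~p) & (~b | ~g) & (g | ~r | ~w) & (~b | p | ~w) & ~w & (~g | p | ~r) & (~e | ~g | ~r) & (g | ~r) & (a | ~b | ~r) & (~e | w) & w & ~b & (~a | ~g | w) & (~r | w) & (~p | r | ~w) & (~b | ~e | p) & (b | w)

The formula is unsatisfiable.

Case w = True:
  Clause (~w) is falsified — contradiction.
Case w = False:
  Clause (w) is falsified — contradiction.
Both cases fail, so the formula is unsatisfiable.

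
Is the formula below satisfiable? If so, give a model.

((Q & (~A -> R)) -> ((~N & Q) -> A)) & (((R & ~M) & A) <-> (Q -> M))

A: False, Q: True, R: False, M: False, N: True

  (Q & (~A -> R)) -> ((~N & Q) -> A) = True
    Q & (~A -> R) = False
      ~A -> R = False
        ~A = True
    (~N & Q) -> A = True
      ~N & Q = False
        ~N = False
  ((R & ~M) & A) <-> (Q -> M) = True
    (R & ~M) & A = False
      R & ~M = False
        ~M = True
    Q -> M = False
Both conjuncts True, so the formula holds.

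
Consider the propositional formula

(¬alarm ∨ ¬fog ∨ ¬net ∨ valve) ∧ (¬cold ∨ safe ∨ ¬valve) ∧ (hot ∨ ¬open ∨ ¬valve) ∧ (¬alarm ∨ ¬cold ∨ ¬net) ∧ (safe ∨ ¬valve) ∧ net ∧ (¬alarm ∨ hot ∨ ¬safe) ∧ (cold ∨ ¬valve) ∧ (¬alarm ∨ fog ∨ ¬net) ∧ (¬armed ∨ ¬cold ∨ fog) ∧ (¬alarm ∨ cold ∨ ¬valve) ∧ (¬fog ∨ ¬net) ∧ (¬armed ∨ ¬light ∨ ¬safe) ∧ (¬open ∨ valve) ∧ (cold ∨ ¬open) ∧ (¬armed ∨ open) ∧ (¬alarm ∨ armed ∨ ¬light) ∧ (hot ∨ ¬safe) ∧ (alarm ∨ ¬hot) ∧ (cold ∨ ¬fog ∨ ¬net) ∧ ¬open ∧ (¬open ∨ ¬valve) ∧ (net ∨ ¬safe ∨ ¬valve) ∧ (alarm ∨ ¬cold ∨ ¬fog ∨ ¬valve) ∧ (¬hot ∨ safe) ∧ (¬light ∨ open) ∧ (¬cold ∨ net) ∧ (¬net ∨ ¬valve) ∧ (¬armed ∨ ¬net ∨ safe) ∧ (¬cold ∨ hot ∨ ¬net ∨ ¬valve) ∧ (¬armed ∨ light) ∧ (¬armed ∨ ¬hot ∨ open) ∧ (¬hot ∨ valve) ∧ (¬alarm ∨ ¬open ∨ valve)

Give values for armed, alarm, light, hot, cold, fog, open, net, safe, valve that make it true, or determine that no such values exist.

Unit clause (net) forces net = True.
In (¬fog ∨ ¬net) only ¬fog is left, so fog = False.
Unit clause (¬open) forces open = False.
In (¬light ∨ open) only ¬light is left, so light = False.
In (¬net ∨ ¬valve) only ¬valve is left, so valve = False.
In (¬armed ∨ light) only ¬armed is left, so armed = False.
In (¬hot ∨ valve) only ¬hot is left, so hot = False.
In (¬alarm ∨ fog ∨ ¬net) only ¬alarm is left, so alarm = False.
In (hot ∨ ¬safe) only ¬safe is left, so safe = False.
Set cold = True.
All clauses satisfied.

armed=F, alarm=F, light=F, hot=F, cold=T, fog=F, open=F, net=T, safe=F, valve=F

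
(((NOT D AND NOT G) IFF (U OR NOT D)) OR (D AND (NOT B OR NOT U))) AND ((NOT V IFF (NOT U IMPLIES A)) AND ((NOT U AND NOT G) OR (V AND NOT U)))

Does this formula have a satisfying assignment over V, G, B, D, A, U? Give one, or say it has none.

V=T; G=F; B=F; D=F; A=F; U=F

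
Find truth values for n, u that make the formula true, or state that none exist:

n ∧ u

n = True, u = True

Both conjuncts True, so the formula holds.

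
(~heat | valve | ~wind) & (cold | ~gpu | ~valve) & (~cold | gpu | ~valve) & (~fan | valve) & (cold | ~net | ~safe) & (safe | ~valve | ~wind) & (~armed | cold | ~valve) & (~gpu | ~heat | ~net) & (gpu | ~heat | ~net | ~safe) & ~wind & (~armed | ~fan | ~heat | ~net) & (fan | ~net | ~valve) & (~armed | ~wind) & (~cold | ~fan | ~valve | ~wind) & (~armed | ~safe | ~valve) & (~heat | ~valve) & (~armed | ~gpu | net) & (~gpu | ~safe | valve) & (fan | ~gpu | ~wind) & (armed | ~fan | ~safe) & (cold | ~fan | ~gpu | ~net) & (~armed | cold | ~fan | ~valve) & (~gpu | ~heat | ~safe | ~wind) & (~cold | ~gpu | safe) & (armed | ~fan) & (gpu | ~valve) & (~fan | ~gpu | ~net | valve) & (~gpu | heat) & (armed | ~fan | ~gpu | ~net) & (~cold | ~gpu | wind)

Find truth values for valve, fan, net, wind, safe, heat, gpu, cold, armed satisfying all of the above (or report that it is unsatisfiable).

valve = False, fan = False, net = False, wind = False, safe = False, heat = True, gpu = True, cold = False, armed = False

Unit clause (~wind) forces wind = False.
Try valve = True:
  (~heat | ~valve) forces heat = False.
  (gpu | ~valve) forces gpu = True.
  clause (~gpu | heat) is falsified — backtrack.
So valve = False.
  then (~fan | valve) forces fan = False.
Set net = False.
Set safe = False.
Set heat = True.
Set gpu = True.
  then (~armed | ~gpu | net) forces armed = False.
  then (~cold | ~gpu | safe) forces cold = False.
All clauses satisfied.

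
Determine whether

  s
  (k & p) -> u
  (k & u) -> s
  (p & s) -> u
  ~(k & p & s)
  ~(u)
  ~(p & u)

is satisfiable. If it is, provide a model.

p = False, s = True, u = False, k = True

Unit clause (~u) forces u = False.
Unit clause (s) forces s = True.
In (~p | ~s | u) only ~p is left, so p = False.
Set k = True.
Check each clause:
  (~u): ~u holds.
  (s): s holds.
  (~k | ~p | u): ~p holds.
  (~k | ~p | ~s): ~p holds.
  (~k | s | ~u): s holds.
  (~p | ~u): ~p holds.
  (~p | ~s | u): ~p holds.
All clauses satisfied.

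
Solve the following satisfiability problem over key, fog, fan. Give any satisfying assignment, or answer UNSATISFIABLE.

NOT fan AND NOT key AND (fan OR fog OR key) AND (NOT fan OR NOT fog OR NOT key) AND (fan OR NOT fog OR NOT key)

Unit clause (NOT fan) forces fan = False.
Unit clause (NOT key) forces key = False.
In (fan OR fog OR key) only fog is left, so fog = True.
Check each clause:
  (NOT fan): NOT fan holds.
  (NOT key): NOT key holds.
  (fan OR fog OR key): fog holds.
  (NOT fan OR NOT fog OR NOT key): NOT fan holds.
  (fan OR NOT fog OR NOT key): NOT key holds.
All clauses satisfied.

key = False, fog = True, fan = False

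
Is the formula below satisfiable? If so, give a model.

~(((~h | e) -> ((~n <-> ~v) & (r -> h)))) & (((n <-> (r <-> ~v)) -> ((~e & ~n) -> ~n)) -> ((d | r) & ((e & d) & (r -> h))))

h: True, d: True, n: True, v: False, r: False, e: True

  ~(((~h | e) -> ((~n <-> ~v) & (r -> h)))) = True
    (~h | e) -> ((~n <-> ~v) & (r -> h)) = False
      ~h | e = True
        ~h = False
      (~n <-> ~v) & (r -> h) = False
        ~n <-> ~v = False
          ~n = False
          ~v = True
        r -> h = True
  ((n <-> (r <-> ~v)) -> ((~e & ~n) -> ~n)) -> ((d | r) & ((e & d) & (r -> h))) = True
    (n <-> (r <-> ~v)) -> ((~e & ~n) -> ~n) = True
      n <-> (r <-> ~v) = False
        r <-> ~v = False
          ~v = True
      (~e & ~n) -> ~n = True
        ~e & ~n = False
          ~e = False
          ~n = False
        ~n = False
    (d | r) & ((e & d) & (r -> h)) = True
      d | r = True
      (e & d) & (r -> h) = True
        e & d = True
        r -> h = True
Both conjuncts True, so the formula holds.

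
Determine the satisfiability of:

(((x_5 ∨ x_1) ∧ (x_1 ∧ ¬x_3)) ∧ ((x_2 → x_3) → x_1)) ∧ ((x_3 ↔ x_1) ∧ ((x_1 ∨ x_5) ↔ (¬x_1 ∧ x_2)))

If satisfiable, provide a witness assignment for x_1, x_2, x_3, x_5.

Case x_1 = True: the conjunct (x_1 ∨ x_5) ↔ (¬x_1 ∧ x_2) becomes (True ∨ x_5) ↔ (False ∧ x_2) = False.
Case x_1 = False: the conjunct x_1 is False.
Both cases fail — unsatisfiable.

The formula is unsatisfiable.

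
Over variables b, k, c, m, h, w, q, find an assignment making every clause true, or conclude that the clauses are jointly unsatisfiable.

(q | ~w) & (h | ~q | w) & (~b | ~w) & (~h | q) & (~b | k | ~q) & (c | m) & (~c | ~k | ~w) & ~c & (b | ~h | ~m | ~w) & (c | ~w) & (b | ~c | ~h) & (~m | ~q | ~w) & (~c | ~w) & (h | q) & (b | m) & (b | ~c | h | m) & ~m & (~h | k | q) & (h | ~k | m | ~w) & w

Case c = True:
  Clause (~c) is falsified — contradiction.
Case c = False:
  (c | m) forces m = True.
  Clause (~m) is falsified — contradiction.
Both cases fail, so the formula is unsatisfiable.

UNSATISFIABLE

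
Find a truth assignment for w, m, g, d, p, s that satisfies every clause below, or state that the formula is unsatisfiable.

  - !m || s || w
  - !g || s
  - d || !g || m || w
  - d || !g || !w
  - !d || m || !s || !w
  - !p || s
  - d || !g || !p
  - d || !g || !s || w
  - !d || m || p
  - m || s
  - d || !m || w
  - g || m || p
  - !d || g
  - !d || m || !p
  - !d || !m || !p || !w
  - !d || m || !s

w = True, m = False, g = False, d = False, p = True, s = True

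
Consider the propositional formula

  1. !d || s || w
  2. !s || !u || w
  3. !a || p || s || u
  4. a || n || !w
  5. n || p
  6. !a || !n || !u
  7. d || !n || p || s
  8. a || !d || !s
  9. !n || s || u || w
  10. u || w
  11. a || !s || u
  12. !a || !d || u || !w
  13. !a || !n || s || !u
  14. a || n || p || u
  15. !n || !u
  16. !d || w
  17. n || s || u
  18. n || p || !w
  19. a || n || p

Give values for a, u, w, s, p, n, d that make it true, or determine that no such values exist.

Set a = True.
Set u = True.
  then (!a || !n || !u) forces n = False.
  then (n || p) forces p = True.
Set w = True.
Set s = True.
Set d = True.
All clauses satisfied.

a = True, u = True, w = True, s = True, p = True, n = False, d = True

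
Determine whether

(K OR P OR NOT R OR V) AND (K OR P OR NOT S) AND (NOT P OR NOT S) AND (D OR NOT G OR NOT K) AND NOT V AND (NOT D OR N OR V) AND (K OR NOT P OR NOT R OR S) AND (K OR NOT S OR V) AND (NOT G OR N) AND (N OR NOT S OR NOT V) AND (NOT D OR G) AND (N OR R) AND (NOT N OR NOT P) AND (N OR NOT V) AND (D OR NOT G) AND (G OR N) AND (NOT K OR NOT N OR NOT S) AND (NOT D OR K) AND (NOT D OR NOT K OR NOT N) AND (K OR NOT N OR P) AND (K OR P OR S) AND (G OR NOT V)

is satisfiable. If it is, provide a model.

P: False, D: False, R: True, S: False, K: True, V: False, N: True, G: False

Unit clause (NOT V) forces V = False.
Set P = False.
Set D = False.
  then (D OR NOT G) forces G = False.
  then (G OR N) forces N = True.
  then (K OR NOT N OR P) forces K = True.
  then (NOT K OR NOT N OR NOT S) forces S = False.
Set R = True.
All clauses satisfied.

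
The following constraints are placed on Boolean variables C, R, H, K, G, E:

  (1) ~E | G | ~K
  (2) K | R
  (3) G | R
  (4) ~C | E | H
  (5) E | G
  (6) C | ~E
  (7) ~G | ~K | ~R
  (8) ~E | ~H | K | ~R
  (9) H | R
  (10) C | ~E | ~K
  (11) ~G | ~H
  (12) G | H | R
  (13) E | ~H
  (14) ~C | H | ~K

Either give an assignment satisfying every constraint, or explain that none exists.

Set C = False.
  then (C | ~E) forces E = False.
  then (E | ~H) forces H = False.
  then (E | G) forces G = True.
  then (H | R) forces R = True.
  then (~G | ~K | ~R) forces K = False.
All clauses satisfied.

C = False; R = True; H = False; K = False; G = True; E = False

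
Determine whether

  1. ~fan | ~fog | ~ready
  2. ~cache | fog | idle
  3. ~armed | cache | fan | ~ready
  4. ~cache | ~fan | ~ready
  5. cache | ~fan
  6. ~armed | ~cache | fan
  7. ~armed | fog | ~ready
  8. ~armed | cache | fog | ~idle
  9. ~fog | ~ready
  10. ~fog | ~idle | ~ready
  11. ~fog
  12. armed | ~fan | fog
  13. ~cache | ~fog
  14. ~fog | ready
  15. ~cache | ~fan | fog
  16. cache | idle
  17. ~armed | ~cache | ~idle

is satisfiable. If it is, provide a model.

armed = False; idle = True; fan = False; cache = False; ready = False; fog = False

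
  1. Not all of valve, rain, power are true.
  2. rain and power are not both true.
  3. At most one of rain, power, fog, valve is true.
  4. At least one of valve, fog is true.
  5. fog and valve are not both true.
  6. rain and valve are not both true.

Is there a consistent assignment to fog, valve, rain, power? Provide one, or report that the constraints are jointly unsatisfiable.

fog: False, valve: True, rain: False, power: False

  (1) {valve, rain, power}: 1/3 true — not all ✓
  (2) rain=F, power=F — not both ✓
  (3) {rain, power, fog, valve}: 1 true — at most one ✓
  (4) {valve, fog}: 1 true — at least one ✓
  (5) fog=F, valve=T — not both ✓
  (6) rain=F, valve=T — not both ✓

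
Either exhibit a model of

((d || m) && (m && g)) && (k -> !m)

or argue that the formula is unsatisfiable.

g = True, m = True, d = True, k = False

  (d || m) && (m && g) = True
    d || m = True
    m && g = True
  k -> !m = True
    !m = False
Both conjuncts True, so the formula holds.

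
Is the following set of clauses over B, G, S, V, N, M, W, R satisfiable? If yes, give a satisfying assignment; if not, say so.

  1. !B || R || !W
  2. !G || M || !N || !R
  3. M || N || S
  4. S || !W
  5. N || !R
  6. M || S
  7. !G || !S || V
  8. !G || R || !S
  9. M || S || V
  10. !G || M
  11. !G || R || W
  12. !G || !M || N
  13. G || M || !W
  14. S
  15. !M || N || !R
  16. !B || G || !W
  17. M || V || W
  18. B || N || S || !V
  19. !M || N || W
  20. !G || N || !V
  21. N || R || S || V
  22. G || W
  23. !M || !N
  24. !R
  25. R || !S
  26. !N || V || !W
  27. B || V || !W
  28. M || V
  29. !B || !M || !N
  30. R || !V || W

No satisfying assignment exists.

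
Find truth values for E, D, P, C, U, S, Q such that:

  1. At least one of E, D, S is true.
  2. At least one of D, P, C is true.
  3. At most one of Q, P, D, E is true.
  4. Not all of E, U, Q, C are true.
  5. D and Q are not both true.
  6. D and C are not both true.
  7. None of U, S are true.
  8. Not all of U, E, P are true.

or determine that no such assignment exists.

E=T, D=F, P=F, C=T, U=F, S=F, Q=F

  (1) {E, D, S}: 1 true — at least one ✓
  (2) {D, P, C}: 1 true — at least one ✓
  (3) {Q, P, D, E}: 1 true — at most one ✓
  (4) {E, U, Q, C}: 2/4 true — not all ✓
  (5) D=F, Q=F — not both ✓
  (6) D=F, C=T — not both ✓
  (7) {U, S}: 0 true — none ✓
  (8) {U, E, P}: 1/3 true — not all ✓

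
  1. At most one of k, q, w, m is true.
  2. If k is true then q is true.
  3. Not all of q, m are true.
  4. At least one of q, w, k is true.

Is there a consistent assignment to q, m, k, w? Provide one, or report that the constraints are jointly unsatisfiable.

q=F, m=F, k=F, w=T

  (1) {k, q, w, m}: 1 true — at most one ✓
  (2) k=F ⇒ q: vacuous ✓
  (3) {q, m}: 0/2 true — not all ✓
  (4) {q, w, k}: 1 true — at least one ✓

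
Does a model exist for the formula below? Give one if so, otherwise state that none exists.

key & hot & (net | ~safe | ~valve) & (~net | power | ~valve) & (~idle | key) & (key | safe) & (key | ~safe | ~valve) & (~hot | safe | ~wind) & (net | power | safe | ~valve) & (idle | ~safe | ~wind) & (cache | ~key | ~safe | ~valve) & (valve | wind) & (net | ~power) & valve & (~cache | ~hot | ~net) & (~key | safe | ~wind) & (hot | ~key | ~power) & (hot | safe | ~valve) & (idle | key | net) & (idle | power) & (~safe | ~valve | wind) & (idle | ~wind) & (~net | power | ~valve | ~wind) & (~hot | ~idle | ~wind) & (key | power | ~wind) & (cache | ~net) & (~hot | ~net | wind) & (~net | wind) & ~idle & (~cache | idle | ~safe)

Unsatisfiable — no assignment works.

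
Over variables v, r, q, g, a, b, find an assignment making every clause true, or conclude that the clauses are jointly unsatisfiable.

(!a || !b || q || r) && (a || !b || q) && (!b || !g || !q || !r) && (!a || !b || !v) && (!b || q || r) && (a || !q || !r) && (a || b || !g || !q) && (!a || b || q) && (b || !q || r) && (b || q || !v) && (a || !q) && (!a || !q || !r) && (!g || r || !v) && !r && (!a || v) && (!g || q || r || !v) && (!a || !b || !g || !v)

Unit clause (!r) forces r = False.
Set v = False.
  then (!a || v) forces a = False.
  then (a || !q) forces q = False.
  then (a || !b || q) forces b = False.
Set g = True.
All clauses satisfied.

v: False, r: False, q: False, g: True, a: False, b: False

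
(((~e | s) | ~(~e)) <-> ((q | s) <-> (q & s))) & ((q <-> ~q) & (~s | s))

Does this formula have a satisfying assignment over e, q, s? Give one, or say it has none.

Unsatisfiable

The conjunct q <-> ~q is unsatisfiable on its own:
  q=F: evaluates to False.
  q=T: evaluates to False.
So the whole conjunction is unsatisfiable.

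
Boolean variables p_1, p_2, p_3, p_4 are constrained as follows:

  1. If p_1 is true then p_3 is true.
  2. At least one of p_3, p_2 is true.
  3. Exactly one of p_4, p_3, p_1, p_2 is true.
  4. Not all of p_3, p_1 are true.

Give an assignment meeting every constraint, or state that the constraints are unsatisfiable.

p_1=F; p_2=F; p_3=T; p_4=F

  (1) p_1=F ⇒ p_3: vacuous ✓
  (2) {p_3, p_2}: 1 true — at least one ✓
  (3) {p_4, p_3, p_1, p_2}: 1 true — exactly one ✓
  (4) {p_3, p_1}: 1/2 true — not all ✓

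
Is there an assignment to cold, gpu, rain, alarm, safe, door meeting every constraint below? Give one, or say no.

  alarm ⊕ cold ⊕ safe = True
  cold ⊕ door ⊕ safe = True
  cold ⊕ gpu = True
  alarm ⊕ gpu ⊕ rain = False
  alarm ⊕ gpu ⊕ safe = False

cold=T, gpu=F, rain=T, alarm=T, safe=T, door=T

alarm ⊕ cold ⊕ safe = T ⊕ T ⊕ T = True ✓
cold ⊕ door ⊕ safe = T ⊕ T ⊕ T = True ✓
cold ⊕ gpu = T ⊕ F = True ✓
alarm ⊕ gpu ⊕ rain = T ⊕ F ⊕ T = False ✓
alarm ⊕ gpu ⊕ safe = T ⊕ F ⊕ T = False ✓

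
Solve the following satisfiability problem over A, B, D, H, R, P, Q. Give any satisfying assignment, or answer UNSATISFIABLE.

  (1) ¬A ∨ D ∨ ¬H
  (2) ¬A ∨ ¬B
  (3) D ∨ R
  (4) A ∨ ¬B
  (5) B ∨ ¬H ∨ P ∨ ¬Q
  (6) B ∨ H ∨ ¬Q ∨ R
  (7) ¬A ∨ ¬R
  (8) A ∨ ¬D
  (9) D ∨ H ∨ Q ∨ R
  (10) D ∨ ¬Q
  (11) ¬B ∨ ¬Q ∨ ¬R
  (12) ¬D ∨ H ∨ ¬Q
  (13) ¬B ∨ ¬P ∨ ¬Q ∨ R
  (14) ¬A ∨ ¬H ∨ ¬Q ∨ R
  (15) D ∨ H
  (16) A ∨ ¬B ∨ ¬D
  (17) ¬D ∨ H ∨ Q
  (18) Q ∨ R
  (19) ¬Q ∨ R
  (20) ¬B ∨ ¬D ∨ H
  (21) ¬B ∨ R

Set A = False.
  then (A ∨ ¬B) forces B = False.
  then (A ∨ ¬D) forces D = False.
  then (D ∨ ¬Q) forces Q = False.
  then (D ∨ H) forces H = True.
  then (Q ∨ R) forces R = True.
Set P = True.
All clauses satisfied.

A: False, B: False, D: False, H: True, R: True, P: True, Q: False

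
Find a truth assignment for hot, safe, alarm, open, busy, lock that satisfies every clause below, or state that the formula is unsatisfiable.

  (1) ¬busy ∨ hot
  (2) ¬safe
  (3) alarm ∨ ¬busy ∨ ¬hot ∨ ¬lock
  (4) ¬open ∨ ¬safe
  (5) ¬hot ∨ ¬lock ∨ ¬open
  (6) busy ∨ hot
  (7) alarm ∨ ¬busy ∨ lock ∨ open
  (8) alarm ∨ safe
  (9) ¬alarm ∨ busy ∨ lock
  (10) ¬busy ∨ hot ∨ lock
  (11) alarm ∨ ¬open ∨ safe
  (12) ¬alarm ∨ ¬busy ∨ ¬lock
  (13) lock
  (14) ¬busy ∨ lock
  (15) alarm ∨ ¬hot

hot = True; safe = False; alarm = True; open = False; busy = False; lock = True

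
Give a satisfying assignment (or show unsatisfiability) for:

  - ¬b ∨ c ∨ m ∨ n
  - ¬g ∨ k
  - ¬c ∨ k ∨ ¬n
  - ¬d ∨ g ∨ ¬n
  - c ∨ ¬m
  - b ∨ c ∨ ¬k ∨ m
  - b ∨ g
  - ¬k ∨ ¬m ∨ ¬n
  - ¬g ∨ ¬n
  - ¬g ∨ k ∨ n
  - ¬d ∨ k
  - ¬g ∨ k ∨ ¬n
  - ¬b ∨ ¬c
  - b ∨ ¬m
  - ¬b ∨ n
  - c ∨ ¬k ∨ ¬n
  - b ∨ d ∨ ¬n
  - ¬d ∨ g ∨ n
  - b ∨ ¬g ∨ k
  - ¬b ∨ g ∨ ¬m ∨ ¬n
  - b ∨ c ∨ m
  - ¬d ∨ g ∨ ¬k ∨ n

Set b = False.
  then (b ∨ g) forces g = True.
  then (¬g ∨ ¬n) forces n = False.
  then (¬g ∨ k ∨ n) forces k = True.
  then (b ∨ ¬m) forces m = False.
  then (b ∨ c ∨ m) forces c = True.
Set d = False.
All clauses satisfied.

b = False, m = False, d = False, n = False, k = True, c = True, g = True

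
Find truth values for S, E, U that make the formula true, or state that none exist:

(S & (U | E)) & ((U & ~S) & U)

Case S = True: the conjunct ~S is False.
Case S = False: the conjunct S is False.
Both cases fail — unsatisfiable.

The formula is unsatisfiable.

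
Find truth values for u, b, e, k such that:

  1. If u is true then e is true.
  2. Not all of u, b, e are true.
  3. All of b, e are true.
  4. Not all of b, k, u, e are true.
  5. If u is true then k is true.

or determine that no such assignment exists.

u = False; b = True; e = True; k = True

  (1) u=F ⇒ e: vacuous ✓
  (2) {u, b, e}: 2/3 true — not all ✓
  (3) {b, e}: all 2 true ✓
  (4) {b, k, u, e}: 3/4 true — not all ✓
  (5) u=F ⇒ k: vacuous ✓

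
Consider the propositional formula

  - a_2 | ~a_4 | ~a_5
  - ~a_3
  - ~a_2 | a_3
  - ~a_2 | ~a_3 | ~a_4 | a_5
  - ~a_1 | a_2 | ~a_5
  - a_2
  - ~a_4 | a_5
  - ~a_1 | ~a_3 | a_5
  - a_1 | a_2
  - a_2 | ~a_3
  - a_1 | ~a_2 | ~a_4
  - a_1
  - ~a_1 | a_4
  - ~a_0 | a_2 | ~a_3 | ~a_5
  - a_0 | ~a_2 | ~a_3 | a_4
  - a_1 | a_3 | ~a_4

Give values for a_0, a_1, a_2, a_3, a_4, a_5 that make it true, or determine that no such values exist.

UNSATISFIABLE

Case a_2 = True:
  (~a_3) forces a_3 = False.
  Clause (~a_2 | a_3) is falsified — contradiction.
Case a_2 = False:
  Clause (a_2) is falsified — contradiction.
Both cases fail, so the formula is unsatisfiable.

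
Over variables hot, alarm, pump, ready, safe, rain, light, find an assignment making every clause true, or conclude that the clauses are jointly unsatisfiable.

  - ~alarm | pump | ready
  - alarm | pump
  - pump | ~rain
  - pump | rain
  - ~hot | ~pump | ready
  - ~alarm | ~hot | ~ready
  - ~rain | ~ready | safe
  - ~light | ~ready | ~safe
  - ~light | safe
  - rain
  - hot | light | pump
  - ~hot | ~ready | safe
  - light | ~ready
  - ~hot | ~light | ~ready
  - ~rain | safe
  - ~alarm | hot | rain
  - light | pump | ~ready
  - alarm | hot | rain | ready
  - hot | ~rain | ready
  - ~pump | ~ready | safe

UNSATISFIABLE

Case ready = True:
  (rain) forces rain = True.
  (pump | ~rain) forces pump = True.
  (~rain | ~ready | safe) forces safe = True.
  (~light | ~ready | ~safe) forces light = False.
  Clause (light | ~ready) is falsified — contradiction.
Case ready = False:
  (rain) forces rain = True.
  (pump | ~rain) forces pump = True.
  (~hot | ~pump | ready) forces hot = False.
  Clause (hot | ~rain | ready) is falsified — contradiction.
Both cases fail, so the formula is unsatisfiable.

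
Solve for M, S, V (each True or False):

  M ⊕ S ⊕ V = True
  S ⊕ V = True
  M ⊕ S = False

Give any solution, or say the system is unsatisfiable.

M = False; S = False; V = True

M ⊕ S ⊕ V = F ⊕ F ⊕ T = True ✓
S ⊕ V = F ⊕ T = True ✓
M ⊕ S = F ⊕ F = False ✓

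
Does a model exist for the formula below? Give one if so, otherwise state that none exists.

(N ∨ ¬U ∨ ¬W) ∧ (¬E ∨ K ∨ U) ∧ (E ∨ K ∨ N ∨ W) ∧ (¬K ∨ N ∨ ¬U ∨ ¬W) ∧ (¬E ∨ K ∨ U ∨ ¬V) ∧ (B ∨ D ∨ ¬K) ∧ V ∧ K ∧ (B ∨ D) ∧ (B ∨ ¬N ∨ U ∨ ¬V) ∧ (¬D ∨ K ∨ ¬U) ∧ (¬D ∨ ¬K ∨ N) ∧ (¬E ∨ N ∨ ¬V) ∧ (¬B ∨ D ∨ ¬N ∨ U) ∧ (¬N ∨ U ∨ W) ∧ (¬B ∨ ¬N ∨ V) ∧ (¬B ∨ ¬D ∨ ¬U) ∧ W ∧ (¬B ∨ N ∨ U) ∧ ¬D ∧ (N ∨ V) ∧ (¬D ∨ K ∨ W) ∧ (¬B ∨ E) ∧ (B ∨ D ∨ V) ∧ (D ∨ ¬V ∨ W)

Unit clause (V) forces V = True.
Unit clause (K) forces K = True.
Unit clause (W) forces W = True.
Unit clause (¬D) forces D = False.
In (B ∨ D ∨ ¬K) only B is left, so B = True.
In (¬B ∨ E) only E is left, so E = True.
In (¬E ∨ N ∨ ¬V) only N is left, so N = True.
In (¬B ∨ D ∨ ¬N ∨ U) only U is left, so U = True.
All clauses satisfied.

V=T, B=T, D=F, E=T, K=T, U=T, W=T, N=T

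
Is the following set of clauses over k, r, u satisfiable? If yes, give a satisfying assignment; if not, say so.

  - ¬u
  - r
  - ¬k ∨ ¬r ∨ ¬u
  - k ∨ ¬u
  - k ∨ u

k = True, r = True, u = False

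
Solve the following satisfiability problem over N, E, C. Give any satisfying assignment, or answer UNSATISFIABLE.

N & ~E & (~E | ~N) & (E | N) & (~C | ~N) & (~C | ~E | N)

Unit clause (N) forces N = True.
Unit clause (~E) forces E = False.
In (~C | ~N) only ~C is left, so C = False.
Check each clause:
  (N): N holds.
  (~E): ~E holds.
  (~E | ~N): ~E holds.
  (E | N): N holds.
  (~C | ~N): ~C holds.
  (~C | ~E | N): ~C holds.
All clauses satisfied.

N: True, E: False, C: False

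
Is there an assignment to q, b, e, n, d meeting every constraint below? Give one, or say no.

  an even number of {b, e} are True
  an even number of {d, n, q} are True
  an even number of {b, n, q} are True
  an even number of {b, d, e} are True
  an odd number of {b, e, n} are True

q = True, b = False, e = False, n = True, d = False

{b, e}: 0 true → even ✓
{d, n, q}: 2 true → even ✓
{b, n, q}: 2 true → even ✓
{b, d, e}: 0 true → even ✓
{b, e, n}: 1 true → odd ✓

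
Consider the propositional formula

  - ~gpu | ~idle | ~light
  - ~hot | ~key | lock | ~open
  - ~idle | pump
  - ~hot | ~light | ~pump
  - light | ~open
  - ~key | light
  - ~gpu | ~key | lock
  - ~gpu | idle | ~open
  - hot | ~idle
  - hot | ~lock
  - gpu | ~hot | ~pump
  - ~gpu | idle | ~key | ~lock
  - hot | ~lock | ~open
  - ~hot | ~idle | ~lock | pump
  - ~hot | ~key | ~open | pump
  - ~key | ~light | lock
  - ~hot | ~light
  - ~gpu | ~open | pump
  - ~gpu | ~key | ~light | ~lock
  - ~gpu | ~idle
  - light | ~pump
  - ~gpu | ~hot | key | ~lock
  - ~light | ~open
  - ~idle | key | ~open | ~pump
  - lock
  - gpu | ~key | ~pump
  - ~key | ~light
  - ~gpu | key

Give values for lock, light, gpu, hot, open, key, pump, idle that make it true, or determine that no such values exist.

lock = True; light = False; gpu = False; hot = True; open = False; key = False; pump = False; idle = False

Unit clause (lock) forces lock = True.
In (hot | ~lock) only hot is left, so hot = True.
In (~hot | ~light) only ~light is left, so light = False.
In (light | ~pump) only ~pump is left, so pump = False.
In (~idle | pump) only ~idle is left, so idle = False.
In (light | ~open) only ~open is left, so open = False.
In (~key | light) only ~key is left, so key = False.
In (~gpu | ~hot | key | ~lock) only ~gpu is left, so gpu = False.
All clauses satisfied.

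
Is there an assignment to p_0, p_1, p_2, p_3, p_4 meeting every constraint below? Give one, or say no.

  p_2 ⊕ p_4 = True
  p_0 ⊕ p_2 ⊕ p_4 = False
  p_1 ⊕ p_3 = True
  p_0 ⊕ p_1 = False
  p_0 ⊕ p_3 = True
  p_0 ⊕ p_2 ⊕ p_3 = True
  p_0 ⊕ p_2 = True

p_0: True; p_1: True; p_2: False; p_3: False; p_4: True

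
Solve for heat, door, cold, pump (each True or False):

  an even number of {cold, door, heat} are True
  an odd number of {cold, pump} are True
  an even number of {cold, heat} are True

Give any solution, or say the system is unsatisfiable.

heat = True; door = False; cold = True; pump = False

{cold, door, heat}: 2 true → even ✓
{cold, pump}: 1 true → odd ✓
{cold, heat}: 2 true → even ✓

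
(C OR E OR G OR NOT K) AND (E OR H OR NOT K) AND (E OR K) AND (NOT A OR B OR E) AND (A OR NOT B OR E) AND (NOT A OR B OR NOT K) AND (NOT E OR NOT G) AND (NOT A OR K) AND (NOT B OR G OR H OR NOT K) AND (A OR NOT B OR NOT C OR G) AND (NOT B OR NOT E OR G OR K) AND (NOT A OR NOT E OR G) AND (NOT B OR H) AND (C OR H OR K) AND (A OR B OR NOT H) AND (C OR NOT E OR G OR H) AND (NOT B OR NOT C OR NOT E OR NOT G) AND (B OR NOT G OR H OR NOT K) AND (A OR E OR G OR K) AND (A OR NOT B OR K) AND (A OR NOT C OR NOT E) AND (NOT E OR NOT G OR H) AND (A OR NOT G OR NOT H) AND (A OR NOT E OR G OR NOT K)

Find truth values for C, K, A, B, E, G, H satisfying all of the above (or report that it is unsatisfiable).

C = True, K = True, A = True, B = True, E = False, G = True, H = True

Set C = True.
Try K = False:
  (E OR K) forces E = True.
  (NOT E OR NOT G) forces G = False.
  (NOT A OR K) forces A = False.
  clause (A OR NOT C OR NOT E) is falsified — backtrack.
So K = True.
Try A = False:
  (A OR NOT C OR NOT E) forces E = False.
  (E OR H OR NOT K) forces H = True.
  (A OR NOT B OR E) forces B = False.
  clause (A OR B OR NOT H) is falsified — backtrack.
So A = True.
  then (NOT A OR B OR NOT K) forces B = True.
  then (NOT B OR H) forces H = True.
Try E = True:
  (NOT E OR NOT G) forces G = False.
  clause (NOT A OR NOT E OR G) is falsified — backtrack.
So E = False.
Set G = True.
All clauses satisfied.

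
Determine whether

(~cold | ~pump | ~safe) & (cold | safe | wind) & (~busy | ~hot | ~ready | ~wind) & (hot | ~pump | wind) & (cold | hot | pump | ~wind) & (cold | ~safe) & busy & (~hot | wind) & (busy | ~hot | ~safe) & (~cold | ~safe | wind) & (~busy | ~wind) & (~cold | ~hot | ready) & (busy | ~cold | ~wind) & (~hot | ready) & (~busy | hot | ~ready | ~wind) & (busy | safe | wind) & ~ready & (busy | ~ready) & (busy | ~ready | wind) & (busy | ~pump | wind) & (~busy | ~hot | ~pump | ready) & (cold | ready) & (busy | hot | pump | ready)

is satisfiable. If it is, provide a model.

Unit clause (busy) forces busy = True.
In (~busy | ~wind) only ~wind is left, so wind = False.
Unit clause (~ready) forces ready = False.
In (cold | ready) only cold is left, so cold = True.
In (~hot | wind) only ~hot is left, so hot = False.
In (~cold | ~safe | wind) only ~safe is left, so safe = False.
In (hot | ~pump | wind) only ~pump is left, so pump = False.
All clauses satisfied.

pump = False; wind = False; ready = False; hot = False; cold = True; safe = False; busy = True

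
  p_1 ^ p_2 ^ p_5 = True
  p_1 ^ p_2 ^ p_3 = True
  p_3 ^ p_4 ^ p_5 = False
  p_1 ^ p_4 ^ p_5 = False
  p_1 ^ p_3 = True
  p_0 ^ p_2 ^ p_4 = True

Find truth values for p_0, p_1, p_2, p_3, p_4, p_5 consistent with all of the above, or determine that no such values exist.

Adding constraints 3, 4, 5 mod 2: every variable appears an even number of times on the left, so the left side is 0.
But the right sides sum to 1 (mod 2). 0 ≠ 1 — the system is inconsistent.

The formula is unsatisfiable.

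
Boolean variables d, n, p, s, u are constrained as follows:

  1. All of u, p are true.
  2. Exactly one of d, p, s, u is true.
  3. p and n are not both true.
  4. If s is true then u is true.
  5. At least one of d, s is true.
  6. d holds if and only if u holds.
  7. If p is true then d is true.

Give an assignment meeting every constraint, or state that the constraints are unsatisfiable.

UNSATISFIABLE

Case p = True:
  (1) forces u = True.
  Constraint (2) is violated (p=T, u=T) — contradiction.
Case p = False:
  Constraint (1) is violated (p=F) — contradiction.
Both cases fail — unsatisfiable.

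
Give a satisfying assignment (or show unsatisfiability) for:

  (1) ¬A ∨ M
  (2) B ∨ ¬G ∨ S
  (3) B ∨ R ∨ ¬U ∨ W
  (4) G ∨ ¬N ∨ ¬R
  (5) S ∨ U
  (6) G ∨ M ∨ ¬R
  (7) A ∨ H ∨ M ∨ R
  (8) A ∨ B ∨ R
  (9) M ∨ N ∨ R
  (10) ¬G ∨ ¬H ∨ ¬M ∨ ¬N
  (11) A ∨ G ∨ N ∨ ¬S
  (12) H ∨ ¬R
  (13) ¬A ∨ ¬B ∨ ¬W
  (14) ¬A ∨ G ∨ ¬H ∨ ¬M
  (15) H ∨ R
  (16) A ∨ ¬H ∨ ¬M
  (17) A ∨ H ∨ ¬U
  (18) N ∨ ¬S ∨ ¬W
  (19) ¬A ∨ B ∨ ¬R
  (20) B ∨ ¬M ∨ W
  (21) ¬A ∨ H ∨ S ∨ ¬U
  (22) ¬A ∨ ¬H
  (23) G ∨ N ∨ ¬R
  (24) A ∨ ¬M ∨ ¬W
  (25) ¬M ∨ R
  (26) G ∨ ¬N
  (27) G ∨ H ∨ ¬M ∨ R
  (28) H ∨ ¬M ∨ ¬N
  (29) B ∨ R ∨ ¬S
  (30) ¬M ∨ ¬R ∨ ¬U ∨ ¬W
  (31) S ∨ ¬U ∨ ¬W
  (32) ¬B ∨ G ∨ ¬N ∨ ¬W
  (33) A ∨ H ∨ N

Set R = False.
  then (H ∨ R) forces H = True.
  then (¬A ∨ ¬H) forces A = False.
  then (¬M ∨ R) forces M = False.
  then (A ∨ B ∨ R) forces B = True.
  then (M ∨ N ∨ R) forces N = True.
  then (G ∨ ¬N) forces G = True.
Set U = True.
Set W = False.
Set S = True.
All clauses satisfied.

R=F; U=T; W=F; N=T; H=T; B=T; M=F; G=T; S=T; A=F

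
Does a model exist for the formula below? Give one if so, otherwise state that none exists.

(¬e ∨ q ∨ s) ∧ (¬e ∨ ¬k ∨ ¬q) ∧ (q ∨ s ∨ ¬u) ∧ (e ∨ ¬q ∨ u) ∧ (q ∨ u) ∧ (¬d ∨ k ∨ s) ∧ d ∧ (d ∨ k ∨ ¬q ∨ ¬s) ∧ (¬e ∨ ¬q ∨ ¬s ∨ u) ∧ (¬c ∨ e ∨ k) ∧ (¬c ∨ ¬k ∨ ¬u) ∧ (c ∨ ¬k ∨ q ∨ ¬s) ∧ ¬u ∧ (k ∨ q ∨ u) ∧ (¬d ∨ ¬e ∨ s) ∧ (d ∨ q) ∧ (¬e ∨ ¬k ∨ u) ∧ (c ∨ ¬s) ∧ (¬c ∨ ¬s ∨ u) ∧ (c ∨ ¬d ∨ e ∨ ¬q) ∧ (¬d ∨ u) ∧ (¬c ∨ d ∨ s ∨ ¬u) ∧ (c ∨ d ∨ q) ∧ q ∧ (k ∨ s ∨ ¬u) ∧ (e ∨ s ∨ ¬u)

Case d = True:
  (¬u) forces u = False.
  Clause (¬d ∨ u) is falsified — contradiction.
Case d = False:
  Clause (d) is falsified — contradiction.
Both cases fail, so the formula is unsatisfiable.

No satisfying assignment exists.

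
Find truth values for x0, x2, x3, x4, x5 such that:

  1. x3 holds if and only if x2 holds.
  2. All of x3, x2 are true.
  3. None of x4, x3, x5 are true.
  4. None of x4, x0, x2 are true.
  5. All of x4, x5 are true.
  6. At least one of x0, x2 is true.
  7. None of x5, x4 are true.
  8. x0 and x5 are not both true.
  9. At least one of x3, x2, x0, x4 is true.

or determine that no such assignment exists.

Case x2 = True:
  Constraint (4) is violated (x2=T) — contradiction.
Case x2 = False:
  Constraint (2) is violated (x2=F) — contradiction.
Both cases fail — unsatisfiable.

The formula is unsatisfiable.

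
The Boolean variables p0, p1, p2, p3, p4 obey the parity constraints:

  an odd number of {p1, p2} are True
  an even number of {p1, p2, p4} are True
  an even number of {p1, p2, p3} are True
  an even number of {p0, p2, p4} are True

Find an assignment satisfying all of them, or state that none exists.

p0 = True, p1 = True, p2 = False, p3 = True, p4 = True

{p1, p2}: 1 true → odd ✓
{p1, p2, p4}: 2 true → even ✓
{p1, p2, p3}: 2 true → even ✓
{p0, p2, p4}: 2 true → even ✓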